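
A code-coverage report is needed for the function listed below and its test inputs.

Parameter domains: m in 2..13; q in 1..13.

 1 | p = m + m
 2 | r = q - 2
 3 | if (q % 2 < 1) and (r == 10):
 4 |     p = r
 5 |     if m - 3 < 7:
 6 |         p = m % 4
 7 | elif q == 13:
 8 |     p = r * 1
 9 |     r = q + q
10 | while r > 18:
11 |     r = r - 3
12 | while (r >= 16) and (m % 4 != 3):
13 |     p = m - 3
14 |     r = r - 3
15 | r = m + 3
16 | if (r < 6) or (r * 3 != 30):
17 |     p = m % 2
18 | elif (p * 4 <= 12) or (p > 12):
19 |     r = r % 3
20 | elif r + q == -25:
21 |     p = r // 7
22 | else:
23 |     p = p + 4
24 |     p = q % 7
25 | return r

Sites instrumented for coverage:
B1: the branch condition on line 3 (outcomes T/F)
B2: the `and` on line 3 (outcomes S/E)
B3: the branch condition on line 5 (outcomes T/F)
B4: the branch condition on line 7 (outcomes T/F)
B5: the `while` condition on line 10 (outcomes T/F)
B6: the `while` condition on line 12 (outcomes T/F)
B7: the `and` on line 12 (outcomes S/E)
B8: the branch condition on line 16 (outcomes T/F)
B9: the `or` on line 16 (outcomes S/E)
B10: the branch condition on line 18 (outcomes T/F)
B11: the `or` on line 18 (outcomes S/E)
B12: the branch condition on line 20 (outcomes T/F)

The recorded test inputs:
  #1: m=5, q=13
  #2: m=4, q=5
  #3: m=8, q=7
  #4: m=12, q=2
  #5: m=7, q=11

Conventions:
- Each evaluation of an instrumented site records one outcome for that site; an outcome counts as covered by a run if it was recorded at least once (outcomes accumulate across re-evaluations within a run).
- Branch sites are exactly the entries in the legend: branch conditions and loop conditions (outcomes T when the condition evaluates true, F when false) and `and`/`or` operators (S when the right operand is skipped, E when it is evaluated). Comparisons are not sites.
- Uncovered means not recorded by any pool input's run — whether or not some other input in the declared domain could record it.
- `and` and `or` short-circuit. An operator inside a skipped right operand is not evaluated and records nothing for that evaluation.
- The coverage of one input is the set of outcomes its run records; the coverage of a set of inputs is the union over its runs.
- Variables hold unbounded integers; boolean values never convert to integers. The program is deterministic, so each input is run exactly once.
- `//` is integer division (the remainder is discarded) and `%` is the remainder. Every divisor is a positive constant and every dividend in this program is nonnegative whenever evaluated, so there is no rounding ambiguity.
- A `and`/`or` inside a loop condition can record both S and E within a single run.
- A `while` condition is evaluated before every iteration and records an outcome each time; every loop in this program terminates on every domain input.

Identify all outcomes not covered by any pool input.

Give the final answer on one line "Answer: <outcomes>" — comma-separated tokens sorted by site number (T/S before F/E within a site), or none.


test 1 (m=5, q=13) hits B1=F, B2=S, B4=T, B5=T, B5=F, B6=T, B6=F, B7=S, B7=E, B8=T, B9=E
test 2 (m=4, q=5) hits B1=F, B2=S, B4=F, B5=F, B6=F, B7=S, B8=T, B9=E
test 3 (m=8, q=7) hits B1=F, B2=S, B4=F, B5=F, B6=F, B7=S, B8=T, B9=E
test 4 (m=12, q=2) hits B1=F, B2=E, B4=F, B5=F, B6=F, B7=S, B8=T, B9=E
test 5 (m=7, q=11) hits B1=F, B2=S, B4=F, B5=F, B6=F, B7=S, B8=F, B9=E, B10=T, B11=E
union over the pool: B1=F, B2=S, B2=E, B4=T, B4=F, B5=T, B5=F, B6=T, B6=F, B7=S, B7=E, B8=T, B8=F, B9=E, B10=T, B11=E
uncovered (8 of 24): B1=T, B3=T, B3=F, B9=S, B10=F, B11=S, B12=T, B12=F
Answer: B1=T, B3=T, B3=F, B9=S, B10=F, B11=S, B12=T, B12=F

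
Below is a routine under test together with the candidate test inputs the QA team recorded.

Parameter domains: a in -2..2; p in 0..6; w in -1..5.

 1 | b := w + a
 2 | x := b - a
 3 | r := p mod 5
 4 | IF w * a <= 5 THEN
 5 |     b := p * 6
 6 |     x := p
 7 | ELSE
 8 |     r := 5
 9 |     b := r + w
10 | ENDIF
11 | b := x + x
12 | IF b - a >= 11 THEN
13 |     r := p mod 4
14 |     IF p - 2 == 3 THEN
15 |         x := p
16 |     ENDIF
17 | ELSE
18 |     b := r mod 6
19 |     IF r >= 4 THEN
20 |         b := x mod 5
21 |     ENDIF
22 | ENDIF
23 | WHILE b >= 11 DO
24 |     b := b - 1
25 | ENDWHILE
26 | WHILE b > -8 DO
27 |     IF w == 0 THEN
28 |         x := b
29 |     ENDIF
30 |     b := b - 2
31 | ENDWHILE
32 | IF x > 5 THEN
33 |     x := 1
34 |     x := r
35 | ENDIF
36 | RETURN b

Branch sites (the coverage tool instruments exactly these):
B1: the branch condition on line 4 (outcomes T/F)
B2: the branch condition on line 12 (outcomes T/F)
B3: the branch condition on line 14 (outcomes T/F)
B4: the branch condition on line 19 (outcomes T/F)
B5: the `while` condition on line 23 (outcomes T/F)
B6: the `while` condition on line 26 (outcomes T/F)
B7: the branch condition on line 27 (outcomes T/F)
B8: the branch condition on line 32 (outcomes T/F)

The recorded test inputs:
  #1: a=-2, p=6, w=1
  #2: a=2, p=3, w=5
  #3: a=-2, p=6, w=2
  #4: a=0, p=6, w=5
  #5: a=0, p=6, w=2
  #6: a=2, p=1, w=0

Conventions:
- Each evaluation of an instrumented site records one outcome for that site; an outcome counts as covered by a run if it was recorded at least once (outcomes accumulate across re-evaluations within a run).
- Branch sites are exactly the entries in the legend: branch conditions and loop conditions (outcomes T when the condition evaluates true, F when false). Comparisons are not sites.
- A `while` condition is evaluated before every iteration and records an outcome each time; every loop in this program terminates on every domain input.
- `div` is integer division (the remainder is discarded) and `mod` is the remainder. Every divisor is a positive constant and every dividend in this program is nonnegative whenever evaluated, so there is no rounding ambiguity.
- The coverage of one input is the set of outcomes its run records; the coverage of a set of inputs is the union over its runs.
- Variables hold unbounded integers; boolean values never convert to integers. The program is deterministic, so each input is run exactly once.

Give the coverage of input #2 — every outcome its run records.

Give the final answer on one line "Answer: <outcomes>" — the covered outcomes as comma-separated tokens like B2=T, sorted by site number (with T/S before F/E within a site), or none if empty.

Simulating input #2 (a=2, p=3, w=5) step by step:
  B1->F, B2->F, B4->T, B5->F, B6->T, B7->F, B6->T, B7->F, B6->T, B7->F
  B6->T, B7->F, B6->F, B8->F
distinct outcomes covered: B1=F, B2=F, B4=T, B5=F, B6=T, B6=F, B7=F, B8=F

Answer: B1=F, B2=F, B4=T, B5=F, B6=T, B6=F, B7=F, B8=F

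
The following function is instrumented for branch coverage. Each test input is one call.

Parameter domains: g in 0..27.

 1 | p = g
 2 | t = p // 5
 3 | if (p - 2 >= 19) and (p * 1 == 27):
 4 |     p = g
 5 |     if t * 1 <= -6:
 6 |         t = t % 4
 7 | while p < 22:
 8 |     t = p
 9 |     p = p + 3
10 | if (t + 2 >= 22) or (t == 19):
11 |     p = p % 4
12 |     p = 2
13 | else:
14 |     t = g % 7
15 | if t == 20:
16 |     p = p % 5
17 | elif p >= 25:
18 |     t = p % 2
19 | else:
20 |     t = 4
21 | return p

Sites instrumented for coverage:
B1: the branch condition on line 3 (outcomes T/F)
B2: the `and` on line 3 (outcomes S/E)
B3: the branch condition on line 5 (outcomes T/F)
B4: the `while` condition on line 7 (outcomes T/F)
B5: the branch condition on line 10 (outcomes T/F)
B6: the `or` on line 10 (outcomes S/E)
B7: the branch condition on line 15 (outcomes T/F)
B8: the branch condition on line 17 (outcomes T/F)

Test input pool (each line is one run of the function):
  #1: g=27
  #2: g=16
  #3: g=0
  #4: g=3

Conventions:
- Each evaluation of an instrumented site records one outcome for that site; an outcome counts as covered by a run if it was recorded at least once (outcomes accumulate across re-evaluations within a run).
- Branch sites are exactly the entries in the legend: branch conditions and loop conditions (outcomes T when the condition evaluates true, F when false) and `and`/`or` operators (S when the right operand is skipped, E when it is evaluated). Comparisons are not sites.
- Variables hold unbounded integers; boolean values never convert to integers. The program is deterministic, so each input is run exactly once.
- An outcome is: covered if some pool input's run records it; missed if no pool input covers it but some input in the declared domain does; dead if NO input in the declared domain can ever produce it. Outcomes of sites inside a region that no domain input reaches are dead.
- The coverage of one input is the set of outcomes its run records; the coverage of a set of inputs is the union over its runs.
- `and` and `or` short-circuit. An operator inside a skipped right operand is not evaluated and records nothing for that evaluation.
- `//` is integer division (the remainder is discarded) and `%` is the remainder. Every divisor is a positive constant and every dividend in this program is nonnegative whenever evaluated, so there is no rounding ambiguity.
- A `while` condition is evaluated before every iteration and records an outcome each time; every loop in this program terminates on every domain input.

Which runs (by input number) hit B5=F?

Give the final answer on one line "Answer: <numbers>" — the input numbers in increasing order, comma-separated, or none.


input #1 (g=27): produces B5=F
input #2 (g=16): does not produce B5=F
input #3 (g=0): does not produce B5=F
input #4 (g=3): does not produce B5=F
Answer: 1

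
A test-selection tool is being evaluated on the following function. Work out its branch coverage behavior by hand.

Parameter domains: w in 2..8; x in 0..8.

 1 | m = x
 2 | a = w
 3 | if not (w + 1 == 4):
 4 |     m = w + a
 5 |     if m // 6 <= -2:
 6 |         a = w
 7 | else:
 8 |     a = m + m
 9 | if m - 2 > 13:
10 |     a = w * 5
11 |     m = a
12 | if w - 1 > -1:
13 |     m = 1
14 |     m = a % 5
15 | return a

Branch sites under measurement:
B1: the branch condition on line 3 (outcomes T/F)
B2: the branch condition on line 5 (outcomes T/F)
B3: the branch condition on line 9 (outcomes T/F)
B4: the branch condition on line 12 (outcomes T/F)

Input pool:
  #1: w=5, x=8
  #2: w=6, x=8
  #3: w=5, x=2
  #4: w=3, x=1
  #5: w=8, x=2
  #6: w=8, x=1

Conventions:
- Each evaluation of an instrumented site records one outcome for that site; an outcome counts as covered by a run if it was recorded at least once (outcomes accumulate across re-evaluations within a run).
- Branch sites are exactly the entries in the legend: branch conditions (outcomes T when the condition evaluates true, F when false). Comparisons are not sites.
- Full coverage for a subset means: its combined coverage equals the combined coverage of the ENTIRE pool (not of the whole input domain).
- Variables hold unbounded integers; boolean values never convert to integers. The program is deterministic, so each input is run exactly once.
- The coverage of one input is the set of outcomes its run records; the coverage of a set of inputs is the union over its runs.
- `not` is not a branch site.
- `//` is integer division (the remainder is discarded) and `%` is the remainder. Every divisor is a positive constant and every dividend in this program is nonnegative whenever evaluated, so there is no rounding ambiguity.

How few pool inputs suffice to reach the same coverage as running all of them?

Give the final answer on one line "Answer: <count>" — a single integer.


#1 (w=5, x=8) -> covered: B1=T, B2=F, B3=F, B4=T
#2 (w=6, x=8) -> covered: B1=T, B2=F, B3=F, B4=T
#3 (w=5, x=2) -> covered: B1=T, B2=F, B3=F, B4=T
#4 (w=3, x=1) -> covered: B1=F, B3=F, B4=T
#5 (w=8, x=2) -> covered: B1=T, B2=F, B3=T, B4=T
#6 (w=8, x=1) -> covered: B1=T, B2=F, B3=T, B4=T
together the pool reaches 6 outcomes: B1=T, B1=F, B2=F, B3=T, B3=F, B4=T
size 1 is not enough: best union over all size-1 subsets is 4/6
the canonical winner is {4, 5}: size 2, full 6-outcome coverage, earliest index list among size-2 covers
Answer: 2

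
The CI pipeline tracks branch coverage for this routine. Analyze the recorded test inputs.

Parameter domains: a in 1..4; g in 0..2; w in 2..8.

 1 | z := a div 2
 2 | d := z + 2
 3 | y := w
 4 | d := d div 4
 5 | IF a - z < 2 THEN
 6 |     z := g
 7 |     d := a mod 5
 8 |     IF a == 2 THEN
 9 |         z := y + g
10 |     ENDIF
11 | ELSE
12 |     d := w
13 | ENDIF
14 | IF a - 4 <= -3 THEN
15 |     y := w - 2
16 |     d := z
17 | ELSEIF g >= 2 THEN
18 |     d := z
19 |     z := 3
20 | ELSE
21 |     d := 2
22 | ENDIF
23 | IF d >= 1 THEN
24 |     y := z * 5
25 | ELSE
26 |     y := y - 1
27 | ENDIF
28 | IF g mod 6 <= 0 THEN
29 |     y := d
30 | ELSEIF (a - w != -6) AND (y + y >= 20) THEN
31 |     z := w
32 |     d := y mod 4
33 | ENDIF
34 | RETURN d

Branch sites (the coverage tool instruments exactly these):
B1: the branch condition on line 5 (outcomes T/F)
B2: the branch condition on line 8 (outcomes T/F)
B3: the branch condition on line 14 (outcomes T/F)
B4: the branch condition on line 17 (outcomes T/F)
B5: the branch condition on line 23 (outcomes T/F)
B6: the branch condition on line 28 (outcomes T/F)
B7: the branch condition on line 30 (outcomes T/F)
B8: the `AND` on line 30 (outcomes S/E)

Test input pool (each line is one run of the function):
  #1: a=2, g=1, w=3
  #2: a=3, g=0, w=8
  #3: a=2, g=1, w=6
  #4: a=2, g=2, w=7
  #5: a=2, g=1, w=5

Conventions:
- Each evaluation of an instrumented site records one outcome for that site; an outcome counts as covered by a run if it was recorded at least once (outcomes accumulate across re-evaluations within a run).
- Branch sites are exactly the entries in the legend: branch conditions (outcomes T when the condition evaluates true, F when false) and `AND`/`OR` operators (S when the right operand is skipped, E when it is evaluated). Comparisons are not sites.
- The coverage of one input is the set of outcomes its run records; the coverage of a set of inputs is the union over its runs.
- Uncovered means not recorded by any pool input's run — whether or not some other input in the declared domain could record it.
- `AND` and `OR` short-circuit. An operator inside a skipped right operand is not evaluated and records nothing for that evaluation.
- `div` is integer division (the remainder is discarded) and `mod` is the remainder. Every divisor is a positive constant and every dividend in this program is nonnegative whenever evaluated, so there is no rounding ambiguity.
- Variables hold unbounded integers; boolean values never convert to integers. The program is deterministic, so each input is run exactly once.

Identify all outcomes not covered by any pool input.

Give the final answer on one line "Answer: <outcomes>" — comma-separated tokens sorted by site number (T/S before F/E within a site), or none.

run #1 (a=2, g=1, w=3) records B1=T, B2=T, B3=F, B4=F, B5=T, B6=F, B7=T, B8=E
run #2 (a=3, g=0, w=8) records B1=F, B3=F, B4=F, B5=T, B6=T
run #3 (a=2, g=1, w=6) records B1=T, B2=T, B3=F, B4=F, B5=T, B6=F, B7=T, B8=E
run #4 (a=2, g=2, w=7) records B1=T, B2=T, B3=F, B4=T, B5=T, B6=F, B7=T, B8=E
run #5 (a=2, g=1, w=5) records B1=T, B2=T, B3=F, B4=F, B5=T, B6=F, B7=T, B8=E
union over the pool: B1=T, B1=F, B2=T, B3=F, B4=T, B4=F, B5=T, B6=T, B6=F, B7=T, B8=E
uncovered (5 of 16): B2=F, B3=T, B5=F, B7=F, B8=S

Answer: B2=F, B3=T, B5=F, B7=F, B8=S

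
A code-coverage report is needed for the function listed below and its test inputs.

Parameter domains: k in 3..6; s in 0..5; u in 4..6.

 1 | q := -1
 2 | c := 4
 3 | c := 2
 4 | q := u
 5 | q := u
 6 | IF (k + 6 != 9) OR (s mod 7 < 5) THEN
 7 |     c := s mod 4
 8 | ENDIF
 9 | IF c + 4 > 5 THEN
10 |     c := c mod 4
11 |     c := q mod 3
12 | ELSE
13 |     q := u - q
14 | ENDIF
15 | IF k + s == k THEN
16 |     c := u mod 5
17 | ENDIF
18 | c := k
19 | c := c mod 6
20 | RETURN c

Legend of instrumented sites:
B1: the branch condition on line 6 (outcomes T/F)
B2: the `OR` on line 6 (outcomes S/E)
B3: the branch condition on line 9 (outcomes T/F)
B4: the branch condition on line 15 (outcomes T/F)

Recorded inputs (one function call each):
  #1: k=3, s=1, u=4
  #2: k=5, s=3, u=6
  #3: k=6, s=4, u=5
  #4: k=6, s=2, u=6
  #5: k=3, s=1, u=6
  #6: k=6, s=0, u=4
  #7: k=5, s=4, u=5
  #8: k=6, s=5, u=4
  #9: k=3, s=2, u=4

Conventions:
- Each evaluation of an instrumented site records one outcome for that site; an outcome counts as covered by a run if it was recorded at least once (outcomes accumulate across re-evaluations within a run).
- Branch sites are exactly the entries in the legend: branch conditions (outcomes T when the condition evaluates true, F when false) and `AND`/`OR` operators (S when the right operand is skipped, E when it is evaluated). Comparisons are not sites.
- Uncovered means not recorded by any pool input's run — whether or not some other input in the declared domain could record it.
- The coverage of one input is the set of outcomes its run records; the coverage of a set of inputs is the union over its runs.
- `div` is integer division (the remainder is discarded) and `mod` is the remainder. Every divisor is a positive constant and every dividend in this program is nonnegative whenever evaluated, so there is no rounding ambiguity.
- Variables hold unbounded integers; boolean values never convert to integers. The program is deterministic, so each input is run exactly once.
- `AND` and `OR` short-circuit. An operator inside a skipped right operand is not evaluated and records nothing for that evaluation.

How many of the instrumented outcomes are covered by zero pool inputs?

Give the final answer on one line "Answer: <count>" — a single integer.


run #1 (k=3, s=1, u=4) runs B2->E, B1->T, B3->F, B4->F; records B1=T, B2=E, B3=F, B4=F
run #2 (k=5, s=3, u=6) runs B2->S, B1->T, B3->T, B4->F; records B1=T, B2=S, B3=T, B4=F
run #3 (k=6, s=4, u=5) runs B2->S, B1->T, B3->F, B4->F; records B1=T, B2=S, B3=F, B4=F
run #4 (k=6, s=2, u=6) runs B2->S, B1->T, B3->T, B4->F; records B1=T, B2=S, B3=T, B4=F
run #5 (k=3, s=1, u=6) runs B2->E, B1->T, B3->F, B4->F; records B1=T, B2=E, B3=F, B4=F
run #6 (k=6, s=0, u=4) runs B2->S, B1->T, B3->F, B4->T; records B1=T, B2=S, B3=F, B4=T
run #7 (k=5, s=4, u=5) runs B2->S, B1->T, B3->F, B4->F; records B1=T, B2=S, B3=F, B4=F
run #8 (k=6, s=5, u=4) runs B2->S, B1->T, B3->F, B4->F; records B1=T, B2=S, B3=F, B4=F
run #9 (k=3, s=2, u=4) runs B2->E, B1->T, B3->T, B4->F; records B1=T, B2=E, B3=T, B4=F
union over the pool: B1=T, B2=S, B2=E, B3=T, B3=F, B4=T, B4=F
uncovered (1 of 8): B1=F
Answer: 1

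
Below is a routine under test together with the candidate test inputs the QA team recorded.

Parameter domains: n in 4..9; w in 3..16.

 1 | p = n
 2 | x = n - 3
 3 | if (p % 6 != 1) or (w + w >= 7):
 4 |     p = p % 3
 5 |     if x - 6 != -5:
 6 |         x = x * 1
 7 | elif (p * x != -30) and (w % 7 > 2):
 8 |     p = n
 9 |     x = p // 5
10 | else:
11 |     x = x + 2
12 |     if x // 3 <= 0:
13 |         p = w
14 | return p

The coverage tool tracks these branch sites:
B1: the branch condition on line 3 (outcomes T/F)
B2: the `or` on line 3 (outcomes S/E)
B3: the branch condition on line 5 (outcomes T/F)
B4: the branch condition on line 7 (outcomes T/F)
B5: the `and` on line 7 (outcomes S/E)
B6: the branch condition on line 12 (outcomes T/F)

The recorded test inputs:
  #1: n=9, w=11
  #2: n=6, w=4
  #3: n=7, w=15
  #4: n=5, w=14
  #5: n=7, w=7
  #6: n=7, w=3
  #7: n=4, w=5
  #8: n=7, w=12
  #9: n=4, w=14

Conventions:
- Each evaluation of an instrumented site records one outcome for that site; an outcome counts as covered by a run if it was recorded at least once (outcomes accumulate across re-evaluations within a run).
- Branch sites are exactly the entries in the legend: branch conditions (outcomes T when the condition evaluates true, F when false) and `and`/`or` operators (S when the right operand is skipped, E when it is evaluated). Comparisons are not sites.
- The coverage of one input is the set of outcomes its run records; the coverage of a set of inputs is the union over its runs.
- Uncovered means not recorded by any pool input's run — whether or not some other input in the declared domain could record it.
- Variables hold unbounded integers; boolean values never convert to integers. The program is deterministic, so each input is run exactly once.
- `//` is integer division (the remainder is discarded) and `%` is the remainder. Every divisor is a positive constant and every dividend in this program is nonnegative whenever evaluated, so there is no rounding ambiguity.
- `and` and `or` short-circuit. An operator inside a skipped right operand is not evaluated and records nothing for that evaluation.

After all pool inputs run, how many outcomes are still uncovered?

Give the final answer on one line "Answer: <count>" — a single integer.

run #1 (n=9, w=11) runs B2->S, B1->T, B3->T; records B1=T, B2=S, B3=T
run #2 (n=6, w=4) runs B2->S, B1->T, B3->T; records B1=T, B2=S, B3=T
run #3 (n=7, w=15) runs B2->E, B1->T, B3->T; records B1=T, B2=E, B3=T
run #4 (n=5, w=14) runs B2->S, B1->T, B3->T; records B1=T, B2=S, B3=T
run #5 (n=7, w=7) runs B2->E, B1->T, B3->T; records B1=T, B2=E, B3=T
run #6 (n=7, w=3) runs B2->E, B1->F, B5->E, B4->T; records B1=F, B2=E, B4=T, B5=E
run #7 (n=4, w=5) runs B2->S, B1->T, B3->F; records B1=T, B2=S, B3=F
run #8 (n=7, w=12) runs B2->E, B1->T, B3->T; records B1=T, B2=E, B3=T
run #9 (n=4, w=14) runs B2->S, B1->T, B3->F; records B1=T, B2=S, B3=F
union over the pool: B1=T, B1=F, B2=S, B2=E, B3=T, B3=F, B4=T, B5=E
uncovered (4 of 12): B4=F, B5=S, B6=T, B6=F

Answer: 4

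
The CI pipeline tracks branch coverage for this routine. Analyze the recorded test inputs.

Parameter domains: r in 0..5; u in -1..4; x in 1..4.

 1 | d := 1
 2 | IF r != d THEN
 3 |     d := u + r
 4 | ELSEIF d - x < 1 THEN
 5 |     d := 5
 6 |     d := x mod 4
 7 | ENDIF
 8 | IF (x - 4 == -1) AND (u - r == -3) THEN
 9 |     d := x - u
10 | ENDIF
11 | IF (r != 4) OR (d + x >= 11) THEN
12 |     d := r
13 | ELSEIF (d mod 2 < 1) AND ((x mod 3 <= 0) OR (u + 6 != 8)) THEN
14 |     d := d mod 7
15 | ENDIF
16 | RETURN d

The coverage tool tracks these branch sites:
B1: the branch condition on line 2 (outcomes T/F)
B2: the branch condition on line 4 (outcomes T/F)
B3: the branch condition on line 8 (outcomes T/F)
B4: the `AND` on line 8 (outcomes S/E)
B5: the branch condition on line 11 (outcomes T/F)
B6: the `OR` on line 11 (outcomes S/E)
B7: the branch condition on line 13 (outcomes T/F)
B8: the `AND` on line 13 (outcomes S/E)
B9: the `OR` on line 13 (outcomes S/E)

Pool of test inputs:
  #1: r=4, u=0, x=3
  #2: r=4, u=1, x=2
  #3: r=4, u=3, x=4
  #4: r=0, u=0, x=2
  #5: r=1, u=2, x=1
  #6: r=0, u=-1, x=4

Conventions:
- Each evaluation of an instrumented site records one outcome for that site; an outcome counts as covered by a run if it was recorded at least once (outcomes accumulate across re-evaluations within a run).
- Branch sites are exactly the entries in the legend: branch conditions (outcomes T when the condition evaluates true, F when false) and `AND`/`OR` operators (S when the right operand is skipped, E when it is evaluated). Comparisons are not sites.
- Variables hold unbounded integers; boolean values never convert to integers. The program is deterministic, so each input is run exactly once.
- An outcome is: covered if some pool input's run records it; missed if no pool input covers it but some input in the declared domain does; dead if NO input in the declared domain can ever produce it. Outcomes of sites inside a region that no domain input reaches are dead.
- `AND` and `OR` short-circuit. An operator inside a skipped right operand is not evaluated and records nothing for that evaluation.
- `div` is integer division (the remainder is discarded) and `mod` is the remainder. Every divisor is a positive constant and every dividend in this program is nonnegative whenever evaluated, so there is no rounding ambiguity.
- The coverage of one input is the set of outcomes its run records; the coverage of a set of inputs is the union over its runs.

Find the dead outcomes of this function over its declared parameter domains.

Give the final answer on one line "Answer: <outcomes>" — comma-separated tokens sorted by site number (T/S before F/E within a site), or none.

checking every outcome against all 144 domain inputs:
  B2=F: unreachable across the whole domain -> dead
  reachable outcomes have witnesses, e.g. B1=T (e.g. r=0, u=-1, x=1), B1=F (e.g. r=1, u=-1, x=1), B2=T (e.g. r=1, u=-1, x=1), B3=T (e.g. r=2, u=-1, x=3)

Answer: B2=F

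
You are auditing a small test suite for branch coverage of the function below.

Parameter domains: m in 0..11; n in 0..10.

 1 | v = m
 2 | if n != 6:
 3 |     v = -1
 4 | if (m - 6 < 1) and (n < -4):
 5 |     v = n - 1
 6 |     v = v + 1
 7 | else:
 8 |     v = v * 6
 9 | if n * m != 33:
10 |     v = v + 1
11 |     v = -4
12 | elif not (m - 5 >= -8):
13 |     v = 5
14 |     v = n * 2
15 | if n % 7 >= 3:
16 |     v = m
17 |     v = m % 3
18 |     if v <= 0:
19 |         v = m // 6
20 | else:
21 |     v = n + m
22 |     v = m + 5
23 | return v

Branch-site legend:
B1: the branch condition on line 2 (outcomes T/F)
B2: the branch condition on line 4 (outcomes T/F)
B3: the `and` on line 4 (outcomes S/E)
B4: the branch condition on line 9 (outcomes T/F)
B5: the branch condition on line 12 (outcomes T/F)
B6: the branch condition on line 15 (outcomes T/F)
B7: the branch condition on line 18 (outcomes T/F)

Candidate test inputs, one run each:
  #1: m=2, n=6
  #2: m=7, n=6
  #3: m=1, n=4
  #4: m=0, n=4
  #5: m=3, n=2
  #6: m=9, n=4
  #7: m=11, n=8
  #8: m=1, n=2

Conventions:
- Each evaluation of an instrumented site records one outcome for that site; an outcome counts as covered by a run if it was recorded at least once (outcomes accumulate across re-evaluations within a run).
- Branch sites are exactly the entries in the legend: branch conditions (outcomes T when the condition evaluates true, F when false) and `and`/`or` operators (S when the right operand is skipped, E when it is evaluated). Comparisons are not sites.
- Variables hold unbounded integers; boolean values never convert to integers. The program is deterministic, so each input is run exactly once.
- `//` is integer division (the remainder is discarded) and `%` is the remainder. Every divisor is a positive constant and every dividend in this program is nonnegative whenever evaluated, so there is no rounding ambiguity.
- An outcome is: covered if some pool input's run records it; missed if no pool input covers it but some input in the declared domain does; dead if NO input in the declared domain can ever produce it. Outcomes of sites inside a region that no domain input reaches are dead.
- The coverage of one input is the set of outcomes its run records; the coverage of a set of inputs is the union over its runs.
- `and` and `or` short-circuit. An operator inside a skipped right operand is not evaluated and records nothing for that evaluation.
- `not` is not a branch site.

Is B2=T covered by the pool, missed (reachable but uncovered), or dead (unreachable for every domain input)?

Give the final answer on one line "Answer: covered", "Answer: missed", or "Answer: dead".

no pool input records B2=T
checking all 132 inputs in the declared domain: B2=T is never recorded -> dead

Answer: dead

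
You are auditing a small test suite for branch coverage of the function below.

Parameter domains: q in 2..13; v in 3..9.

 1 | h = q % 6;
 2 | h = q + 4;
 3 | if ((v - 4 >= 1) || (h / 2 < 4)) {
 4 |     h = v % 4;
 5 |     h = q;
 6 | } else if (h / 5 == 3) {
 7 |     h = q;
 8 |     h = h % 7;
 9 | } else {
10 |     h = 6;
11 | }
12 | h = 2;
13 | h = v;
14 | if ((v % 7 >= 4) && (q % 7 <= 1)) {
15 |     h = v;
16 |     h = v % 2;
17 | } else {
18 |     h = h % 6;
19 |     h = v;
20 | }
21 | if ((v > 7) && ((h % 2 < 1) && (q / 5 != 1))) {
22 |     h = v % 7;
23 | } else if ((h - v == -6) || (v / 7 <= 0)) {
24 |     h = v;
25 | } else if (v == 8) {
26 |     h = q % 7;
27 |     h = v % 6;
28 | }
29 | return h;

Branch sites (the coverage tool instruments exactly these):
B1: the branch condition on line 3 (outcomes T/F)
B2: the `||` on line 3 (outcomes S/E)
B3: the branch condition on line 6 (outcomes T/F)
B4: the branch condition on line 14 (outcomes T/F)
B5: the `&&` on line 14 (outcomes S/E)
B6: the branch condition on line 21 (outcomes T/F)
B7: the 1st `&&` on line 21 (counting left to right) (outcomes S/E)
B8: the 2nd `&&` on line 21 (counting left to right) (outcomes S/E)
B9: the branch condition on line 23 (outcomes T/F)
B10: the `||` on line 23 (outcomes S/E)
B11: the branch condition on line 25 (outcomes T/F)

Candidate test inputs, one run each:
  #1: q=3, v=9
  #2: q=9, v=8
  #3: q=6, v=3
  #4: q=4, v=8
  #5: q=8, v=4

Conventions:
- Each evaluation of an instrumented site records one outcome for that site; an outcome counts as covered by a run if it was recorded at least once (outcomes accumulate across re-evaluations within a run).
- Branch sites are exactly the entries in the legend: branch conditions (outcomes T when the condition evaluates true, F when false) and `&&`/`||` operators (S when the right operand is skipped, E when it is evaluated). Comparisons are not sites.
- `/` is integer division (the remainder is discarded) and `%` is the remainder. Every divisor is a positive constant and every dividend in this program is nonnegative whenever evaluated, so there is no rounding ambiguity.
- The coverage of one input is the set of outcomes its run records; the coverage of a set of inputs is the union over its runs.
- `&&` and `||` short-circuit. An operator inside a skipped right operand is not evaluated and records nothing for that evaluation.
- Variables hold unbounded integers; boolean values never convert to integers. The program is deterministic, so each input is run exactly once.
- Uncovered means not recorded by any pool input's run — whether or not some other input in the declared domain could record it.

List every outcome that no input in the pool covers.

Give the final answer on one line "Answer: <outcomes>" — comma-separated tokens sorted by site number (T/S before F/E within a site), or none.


run #1 (q=3, v=9) records B1=T, B2=S, B4=F, B5=S, B6=F, B7=E, B8=S, B9=F, B10=E, B11=F
run #2 (q=9, v=8) records B1=T, B2=S, B4=F, B5=S, B6=F, B7=E, B8=E, B9=F, B10=E, B11=T
run #3 (q=6, v=3) records B1=F, B2=E, B3=F, B4=F, B5=S, B6=F, B7=S, B9=T, B10=E
run #4 (q=4, v=8) records B1=T, B2=S, B4=F, B5=S, B6=T, B7=E, B8=E
run #5 (q=8, v=4) records B1=F, B2=E, B3=F, B4=T, B5=E, B6=F, B7=S, B9=T, B10=E
union over the pool: B1=T, B1=F, B2=S, B2=E, B3=F, B4=T, B4=F, B5=S, B5=E, B6=T, B6=F, B7=S, B7=E, B8=S, B8=E, B9=T, B9=F, B10=E, B11=T, B11=F
uncovered (2 of 22): B3=T, B10=S
Answer: B3=T, B10=S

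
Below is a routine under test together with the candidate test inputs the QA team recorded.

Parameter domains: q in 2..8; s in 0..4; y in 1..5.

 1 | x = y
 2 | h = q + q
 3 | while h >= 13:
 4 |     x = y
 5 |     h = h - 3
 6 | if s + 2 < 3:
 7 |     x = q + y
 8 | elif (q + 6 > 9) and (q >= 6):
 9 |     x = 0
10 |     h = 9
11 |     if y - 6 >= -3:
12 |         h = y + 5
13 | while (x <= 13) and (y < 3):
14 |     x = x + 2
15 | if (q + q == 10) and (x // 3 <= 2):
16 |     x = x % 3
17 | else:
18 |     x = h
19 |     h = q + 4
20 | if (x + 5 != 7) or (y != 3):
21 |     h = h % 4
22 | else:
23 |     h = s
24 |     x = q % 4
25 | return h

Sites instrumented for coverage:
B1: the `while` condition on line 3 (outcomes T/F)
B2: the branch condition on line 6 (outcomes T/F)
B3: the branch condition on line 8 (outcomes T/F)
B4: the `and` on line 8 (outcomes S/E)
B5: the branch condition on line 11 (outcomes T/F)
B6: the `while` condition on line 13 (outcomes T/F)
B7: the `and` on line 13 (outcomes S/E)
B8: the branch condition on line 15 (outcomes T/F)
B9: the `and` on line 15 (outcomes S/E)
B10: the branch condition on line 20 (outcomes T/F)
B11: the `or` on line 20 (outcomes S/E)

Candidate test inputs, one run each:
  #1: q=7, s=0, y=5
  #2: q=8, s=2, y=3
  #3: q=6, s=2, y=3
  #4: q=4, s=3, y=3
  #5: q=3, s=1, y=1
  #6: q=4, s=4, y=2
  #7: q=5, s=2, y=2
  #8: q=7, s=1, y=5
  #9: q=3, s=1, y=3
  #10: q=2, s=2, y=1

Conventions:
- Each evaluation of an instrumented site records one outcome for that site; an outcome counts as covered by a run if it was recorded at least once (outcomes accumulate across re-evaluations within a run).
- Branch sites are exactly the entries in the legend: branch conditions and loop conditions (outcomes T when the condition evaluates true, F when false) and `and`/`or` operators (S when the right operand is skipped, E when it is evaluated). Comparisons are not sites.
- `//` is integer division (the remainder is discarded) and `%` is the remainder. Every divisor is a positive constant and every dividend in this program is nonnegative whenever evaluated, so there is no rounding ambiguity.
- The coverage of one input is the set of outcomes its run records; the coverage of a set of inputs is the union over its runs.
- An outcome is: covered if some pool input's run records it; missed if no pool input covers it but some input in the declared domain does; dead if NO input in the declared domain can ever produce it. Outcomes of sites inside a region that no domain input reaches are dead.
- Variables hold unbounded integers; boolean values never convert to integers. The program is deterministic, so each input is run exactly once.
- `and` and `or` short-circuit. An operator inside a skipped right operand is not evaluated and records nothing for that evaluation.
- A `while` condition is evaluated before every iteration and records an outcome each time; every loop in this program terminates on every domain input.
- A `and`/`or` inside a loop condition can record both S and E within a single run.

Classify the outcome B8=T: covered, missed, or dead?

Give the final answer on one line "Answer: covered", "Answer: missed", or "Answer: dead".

no pool input records B8=T
but domain input (q=5, s=0, y=3) does record it -> reachable, so missed

Answer: missed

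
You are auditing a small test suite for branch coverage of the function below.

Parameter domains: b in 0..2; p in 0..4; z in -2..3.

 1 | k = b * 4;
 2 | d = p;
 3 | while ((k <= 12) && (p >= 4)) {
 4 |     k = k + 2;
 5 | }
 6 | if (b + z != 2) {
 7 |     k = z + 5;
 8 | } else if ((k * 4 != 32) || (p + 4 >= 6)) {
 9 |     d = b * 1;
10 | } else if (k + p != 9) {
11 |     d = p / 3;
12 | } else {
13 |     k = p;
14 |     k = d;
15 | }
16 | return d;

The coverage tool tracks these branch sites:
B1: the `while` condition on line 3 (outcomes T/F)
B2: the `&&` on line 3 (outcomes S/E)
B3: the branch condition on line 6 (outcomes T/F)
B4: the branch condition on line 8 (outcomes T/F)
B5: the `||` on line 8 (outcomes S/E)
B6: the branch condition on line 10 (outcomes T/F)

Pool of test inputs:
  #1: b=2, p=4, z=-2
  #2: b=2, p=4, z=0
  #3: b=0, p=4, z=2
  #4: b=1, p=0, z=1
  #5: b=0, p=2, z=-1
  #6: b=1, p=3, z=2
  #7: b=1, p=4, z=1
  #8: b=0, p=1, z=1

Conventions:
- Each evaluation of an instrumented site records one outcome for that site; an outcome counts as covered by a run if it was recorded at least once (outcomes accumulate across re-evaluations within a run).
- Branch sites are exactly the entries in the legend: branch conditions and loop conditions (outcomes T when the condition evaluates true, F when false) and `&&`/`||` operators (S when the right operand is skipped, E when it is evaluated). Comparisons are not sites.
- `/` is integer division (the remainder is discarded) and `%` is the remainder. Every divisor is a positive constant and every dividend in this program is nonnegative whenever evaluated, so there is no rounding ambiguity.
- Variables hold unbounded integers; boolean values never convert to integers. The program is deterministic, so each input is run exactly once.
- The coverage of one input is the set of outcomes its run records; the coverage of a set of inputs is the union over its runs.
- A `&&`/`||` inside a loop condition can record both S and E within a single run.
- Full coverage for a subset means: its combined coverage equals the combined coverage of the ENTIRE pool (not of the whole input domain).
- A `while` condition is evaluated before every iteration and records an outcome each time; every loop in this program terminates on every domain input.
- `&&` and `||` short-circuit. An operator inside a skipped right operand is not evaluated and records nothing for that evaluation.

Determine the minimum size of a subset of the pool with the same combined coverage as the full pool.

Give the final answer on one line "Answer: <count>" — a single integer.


test 1 (b=2, p=4, z=-2) fires B2->E, B1->T, B2->E, B1->T, B2->E, B1->T, B2->S, B1->F, B3->T; hits B1=T, B1=F, B2=S, B2=E, B3=T
test 2 (b=2, p=4, z=0) fires B2->E, B1->T, B2->E, B1->T, B2->E, B1->T, B2->S, B1->F, B3->F, B5->S, B4->T; hits B1=T, B1=F, B2=S, B2=E, B3=F, B4=T, B5=S
test 3 (b=0, p=4, z=2) fires B2->E, B1->T, B2->E, B1->T, B2->E, B1->T, B2->E, B1->T, B2->E, B1->T, B2->E, B1->T, B2->E, B1->T, ...; hits B1=T, B1=F, B2=S, B2=E, B3=F, B4=T, B5=S
test 4 (b=1, p=0, z=1) fires B2->E, B1->F, B3->F, B5->S, B4->T; hits B1=F, B2=E, B3=F, B4=T, B5=S
test 5 (b=0, p=2, z=-1) fires B2->E, B1->F, B3->T; hits B1=F, B2=E, B3=T
test 6 (b=1, p=3, z=2) fires B2->E, B1->F, B3->T; hits B1=F, B2=E, B3=T
test 7 (b=1, p=4, z=1) fires B2->E, B1->T, B2->E, B1->T, B2->E, B1->T, B2->E, B1->T, B2->E, B1->T, B2->S, B1->F, B3->F, B5->S, ...; hits B1=T, B1=F, B2=S, B2=E, B3=F, B4=T, B5=S
test 8 (b=0, p=1, z=1) fires B2->E, B1->F, B3->T; hits B1=F, B2=E, B3=T
union over all inputs: B1=T, B1=F, B2=S, B2=E, B3=T, B3=F, B4=T, B5=S (8 outcomes)
no size-1 subset reaches all 8 outcomes (best union: 7/8)
at size 2, {1, 2} reaches all 8 outcomes; every lexicographically earlier size-2 subset fails
Answer: 2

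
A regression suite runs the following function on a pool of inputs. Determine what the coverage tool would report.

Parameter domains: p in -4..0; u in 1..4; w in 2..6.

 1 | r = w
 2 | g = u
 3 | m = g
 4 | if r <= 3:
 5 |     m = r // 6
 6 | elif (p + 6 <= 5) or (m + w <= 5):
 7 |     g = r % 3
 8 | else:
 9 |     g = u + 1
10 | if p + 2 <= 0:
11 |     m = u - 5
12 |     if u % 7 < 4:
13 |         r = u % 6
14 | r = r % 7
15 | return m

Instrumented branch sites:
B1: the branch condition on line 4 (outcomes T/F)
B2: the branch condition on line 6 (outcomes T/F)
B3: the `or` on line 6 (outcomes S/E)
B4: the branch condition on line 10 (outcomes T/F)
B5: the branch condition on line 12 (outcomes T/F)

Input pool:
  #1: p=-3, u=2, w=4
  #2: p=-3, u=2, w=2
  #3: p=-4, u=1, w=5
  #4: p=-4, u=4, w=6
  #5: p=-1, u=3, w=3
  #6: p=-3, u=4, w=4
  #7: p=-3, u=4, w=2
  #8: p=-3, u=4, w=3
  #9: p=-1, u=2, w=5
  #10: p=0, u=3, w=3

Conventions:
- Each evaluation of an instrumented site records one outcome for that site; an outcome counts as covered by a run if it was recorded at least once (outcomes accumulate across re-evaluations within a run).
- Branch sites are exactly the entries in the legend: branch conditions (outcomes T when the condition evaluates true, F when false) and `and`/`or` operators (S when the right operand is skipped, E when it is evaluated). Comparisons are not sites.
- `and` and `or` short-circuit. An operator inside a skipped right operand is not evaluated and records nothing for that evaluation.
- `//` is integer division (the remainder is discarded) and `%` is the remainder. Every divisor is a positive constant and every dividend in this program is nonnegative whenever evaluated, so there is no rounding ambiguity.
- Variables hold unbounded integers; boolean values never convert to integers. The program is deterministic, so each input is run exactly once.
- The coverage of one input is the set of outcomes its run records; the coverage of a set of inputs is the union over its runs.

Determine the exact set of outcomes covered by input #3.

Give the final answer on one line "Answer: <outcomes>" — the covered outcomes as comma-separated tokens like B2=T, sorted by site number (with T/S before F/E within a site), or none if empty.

Event log for input #3 (p=-4, u=1, w=5):
  B1->F, B3->S, B2->T, B4->T, B5->T
as a set, this run covers: B1=F, B2=T, B3=S, B4=T, B5=T

Answer: B1=F, B2=T, B3=S, B4=T, B5=T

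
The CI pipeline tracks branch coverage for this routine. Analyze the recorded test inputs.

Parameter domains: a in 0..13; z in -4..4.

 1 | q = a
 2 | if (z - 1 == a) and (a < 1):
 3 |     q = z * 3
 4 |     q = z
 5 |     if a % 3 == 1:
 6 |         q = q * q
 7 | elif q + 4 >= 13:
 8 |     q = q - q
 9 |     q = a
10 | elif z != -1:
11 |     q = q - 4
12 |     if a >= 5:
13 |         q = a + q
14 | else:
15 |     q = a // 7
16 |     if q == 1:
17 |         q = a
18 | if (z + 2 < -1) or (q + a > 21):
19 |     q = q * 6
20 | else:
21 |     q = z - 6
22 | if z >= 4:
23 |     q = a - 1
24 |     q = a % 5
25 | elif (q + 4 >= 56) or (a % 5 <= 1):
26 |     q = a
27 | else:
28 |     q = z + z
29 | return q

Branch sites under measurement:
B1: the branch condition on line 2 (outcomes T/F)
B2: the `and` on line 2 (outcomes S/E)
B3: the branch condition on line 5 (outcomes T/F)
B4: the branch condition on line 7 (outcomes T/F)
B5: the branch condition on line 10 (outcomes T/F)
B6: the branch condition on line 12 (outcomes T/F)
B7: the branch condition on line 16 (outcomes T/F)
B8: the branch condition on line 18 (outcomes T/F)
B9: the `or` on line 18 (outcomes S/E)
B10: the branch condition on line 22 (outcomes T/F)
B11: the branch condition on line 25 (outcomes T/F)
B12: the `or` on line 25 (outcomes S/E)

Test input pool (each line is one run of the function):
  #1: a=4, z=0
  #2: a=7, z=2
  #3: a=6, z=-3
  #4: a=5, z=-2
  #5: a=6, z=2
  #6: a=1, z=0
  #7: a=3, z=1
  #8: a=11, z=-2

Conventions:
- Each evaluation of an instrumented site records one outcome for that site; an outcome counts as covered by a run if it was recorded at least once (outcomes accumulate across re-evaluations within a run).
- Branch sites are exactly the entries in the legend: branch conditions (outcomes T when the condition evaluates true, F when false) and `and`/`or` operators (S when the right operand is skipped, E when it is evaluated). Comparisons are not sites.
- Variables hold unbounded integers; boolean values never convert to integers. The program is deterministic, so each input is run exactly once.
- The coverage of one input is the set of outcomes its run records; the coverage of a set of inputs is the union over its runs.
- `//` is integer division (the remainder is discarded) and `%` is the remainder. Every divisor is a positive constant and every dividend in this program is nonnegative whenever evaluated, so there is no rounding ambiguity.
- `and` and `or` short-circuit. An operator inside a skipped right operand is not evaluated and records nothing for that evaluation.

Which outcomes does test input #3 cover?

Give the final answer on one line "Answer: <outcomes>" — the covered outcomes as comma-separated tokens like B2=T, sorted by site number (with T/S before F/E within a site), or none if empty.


Simulating input #3 (a=6, z=-3) step by step:
  B2->S, B1->F, B4->F, B5->T, B6->T, B9->E, B8->F, B10->F, B12->E, B11->T
as a set, this run covers: B1=F, B2=S, B4=F, B5=T, B6=T, B8=F, B9=E, B10=F, B11=T, B12=E
Answer: B1=F, B2=S, B4=F, B5=T, B6=T, B8=F, B9=E, B10=F, B11=T, B12=E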